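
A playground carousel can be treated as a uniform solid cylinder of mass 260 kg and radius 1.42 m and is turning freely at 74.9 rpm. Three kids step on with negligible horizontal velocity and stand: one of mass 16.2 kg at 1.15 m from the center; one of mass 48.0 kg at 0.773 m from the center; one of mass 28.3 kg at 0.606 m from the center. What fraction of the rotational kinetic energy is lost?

The added mass arrives with no angular momentum about the center, and any external torque about the center is negligible, so the system's angular momentum is conserved.
I_p = ½(260)(1.42)² = 262.1 kg·m².
Added inertia Σmr² = (16.2)(1.15)² + (48.0)(0.773)² + (28.3)(0.606)² = 60.50 kg·m²; I_f = 262.1 + 60.50 = 322.6 kg·m².
ω_f = I_p ω_i / I_f = (262.1)(74.9) / 322.6 = 60.85 rpm.
KE_i = ½(262.1)(7.844 rad/s)² = 8063 J; KE_f = ½(322.6)(6.373)² = 6551 J.
Fraction lost = 0.1875.

fraction ≈ 0.188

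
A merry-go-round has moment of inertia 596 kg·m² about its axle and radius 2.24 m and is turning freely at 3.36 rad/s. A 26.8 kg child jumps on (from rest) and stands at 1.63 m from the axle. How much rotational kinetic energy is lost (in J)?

The added mass arrives with no angular momentum about the axle, and any external torque about the axle is negligible, so the system's angular momentum is conserved.
Added inertia Σmr² = (26.8)(1.63)² = 71.20 kg·m²; I_f = 596.0 + 71.20 = 667.2 kg·m².
ω_f = I_p ω_i / I_f = (596.0)(3.36) / 667.2 = 3.001 rad/s.
KE_i = ½(596.0)(3.360 rad/s)² = 3364 J; KE_f = ½(667.2)(3.001)² = 3005 J.

energy lost ≈ 359 J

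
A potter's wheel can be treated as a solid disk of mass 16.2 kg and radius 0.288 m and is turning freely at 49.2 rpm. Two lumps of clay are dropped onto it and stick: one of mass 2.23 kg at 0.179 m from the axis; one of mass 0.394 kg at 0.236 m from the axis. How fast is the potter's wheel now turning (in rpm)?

The added mass arrives with no angular momentum about the axis, and any external torque about the axis is negligible, so the system's angular momentum is conserved.
I_p = ½(16.2)(0.288)² = 0.6718 kg·m².
Added inertia Σmr² = (2.23)(0.179)² + (0.394)(0.236)² = 0.09340 kg·m²; I_f = 0.6718 + 0.09340 = 0.7652 kg·m².
ω_f = I_p ω_i / I_f = (0.6718)(49.2) / 0.7652 = 43.20 rpm.

ω_f ≈ 43.2 rpm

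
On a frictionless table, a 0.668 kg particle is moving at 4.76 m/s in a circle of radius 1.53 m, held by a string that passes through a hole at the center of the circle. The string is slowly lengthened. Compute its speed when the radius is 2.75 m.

v₂ ≈ 2.65 m/s

Central (radial) force ⇒ zero torque about the center ⇒ m v r is constant.
v₂ = v₁ r₁ / r₂ = (4.76)(1.53) / (2.75) = 2.648 m/s.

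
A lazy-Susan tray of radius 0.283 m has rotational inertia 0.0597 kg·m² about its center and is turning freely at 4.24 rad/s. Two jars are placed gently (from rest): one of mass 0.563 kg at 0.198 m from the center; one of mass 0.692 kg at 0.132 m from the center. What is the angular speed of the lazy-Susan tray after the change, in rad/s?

The added mass arrives with no angular momentum about the center, and any external torque about the center is negligible, so the system's angular momentum is conserved.
Added inertia Σmr² = (0.563)(0.198)² + (0.692)(0.132)² = 0.03413 kg·m²; I_f = 0.05970 + 0.03413 = 0.09383 kg·m².
ω_f = I_p ω_i / I_f = (0.05970)(4.24) / 0.09383 = 2.698 rad/s.

ω_f ≈ 2.70 rad/s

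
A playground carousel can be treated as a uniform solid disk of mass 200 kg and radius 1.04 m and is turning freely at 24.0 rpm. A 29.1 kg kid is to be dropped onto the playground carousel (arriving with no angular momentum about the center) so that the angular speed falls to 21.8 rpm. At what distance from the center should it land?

r ≈ 0.612 m

No external torque acts about the center; L_before = L_after.
I_p = ½(200)(1.04)² = 108.2 kg·m².
I_p ω_i = (I_p + m r²) ω_f ⇒ m r² = I_p(ω_i/ω_f − 1) = 108.2(24.0/21.8 − 1) = 10.92 kg·m².
r = √(10.92/29.1) = 0.6124 m.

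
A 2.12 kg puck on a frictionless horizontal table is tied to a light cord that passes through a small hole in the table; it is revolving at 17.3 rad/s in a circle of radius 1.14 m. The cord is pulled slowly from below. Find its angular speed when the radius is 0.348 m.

No torque about the axis ⇒ m r₁² ω₁ = m r₂² ω₂.
ω₂ = ω₁ (r₁/r₂)² = (17.3)(1.14/0.348)² = 185.7 rad/s.

ω₂ ≈ 186 rad/s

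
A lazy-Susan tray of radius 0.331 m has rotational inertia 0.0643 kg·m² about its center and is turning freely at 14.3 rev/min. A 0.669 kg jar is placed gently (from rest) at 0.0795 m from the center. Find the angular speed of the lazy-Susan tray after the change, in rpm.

The added mass arrives with no angular momentum about the center, and any external torque about the center is negligible, so the system's angular momentum is conserved.
Added inertia Σmr² = (0.669)(0.0795)² = 0.004228 kg·m²; I_f = 0.06430 + 0.004228 = 0.06853 kg·m².
ω_f = I_p ω_i / I_f = (0.06430)(14.3) / 0.06853 = 13.42 rpm.

ω_f ≈ 13.4 rpm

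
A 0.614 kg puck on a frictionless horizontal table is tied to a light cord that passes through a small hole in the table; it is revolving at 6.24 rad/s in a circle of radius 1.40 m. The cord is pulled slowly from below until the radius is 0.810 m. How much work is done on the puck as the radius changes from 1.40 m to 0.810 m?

W ≈ 46.6 J

No torque about the axis ⇒ m r₁² ω₁ = m r₂² ω₂.
ω₂ = ω₁ (r₁/r₂)² = (6.24)(1.40/0.810)² = 18.64 rad/s.
W = ΔKE = ½m(v₂² − v₁²) = 46.56 J.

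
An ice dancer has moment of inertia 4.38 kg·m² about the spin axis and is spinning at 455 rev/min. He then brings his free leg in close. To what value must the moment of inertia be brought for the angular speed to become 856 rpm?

With no external torque about the axis, L is conserved: I₁ω₁ = I₂ω₂.
I₂ = I₁ω₁ / ω₂ = (4.38)(455) / (856) = 2.328 kg·m².

I₂ ≈ 2.33 kg·m²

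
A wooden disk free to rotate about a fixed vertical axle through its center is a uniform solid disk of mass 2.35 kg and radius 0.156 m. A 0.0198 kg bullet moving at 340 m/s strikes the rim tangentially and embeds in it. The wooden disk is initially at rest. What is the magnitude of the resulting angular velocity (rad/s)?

|ω_f| ≈ 36.1 rad/s

About the axle the impulsive forces during the collision are internal, so angular momentum about that axis is conserved.
I_p = ½(2.35)(0.156)² = 0.02859 kg·m². Taking the sense of the bullet's angular momentum as positive, L_{bullet} = m v R = (0.0198)(340)(0.156) = 1.050 kg·m²/s.
L_i = 0 + 1.050 = 1.050 kg·m²/s.
After sticking, I_f = I_p + m R² = 0.02859 + (0.0198)(0.156)² = 0.02908 kg·m².
ω_f = L_i / I_f = 1.050 / 0.02908 = 36.12 rad/s.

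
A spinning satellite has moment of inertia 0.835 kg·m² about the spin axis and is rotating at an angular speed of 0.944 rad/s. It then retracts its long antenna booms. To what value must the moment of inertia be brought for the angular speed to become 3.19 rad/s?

I₂ ≈ 0.247 kg·m²

Angular momentum about the spin axis is conserved since the torque about it is zero.
I₂ = I₁ω₁ / ω₂ = (0.835)(0.944) / (3.19) = 0.2471 kg·m².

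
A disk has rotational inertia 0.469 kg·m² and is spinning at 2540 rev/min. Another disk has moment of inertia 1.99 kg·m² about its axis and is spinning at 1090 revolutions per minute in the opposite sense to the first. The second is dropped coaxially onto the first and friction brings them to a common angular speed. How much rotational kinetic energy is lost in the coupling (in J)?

ΔKE lost ≈ 27400 J

The coupling torques are internal; angular momentum about the shared axis is conserved.
Taking A's sense as positive: L = (0.4690)(2540) − (1.990)(1090) = -977.8 kg·m²·rpm.
Combined I = 0.4690 + 1.990 = 2.459 kg·m².
ω_f = L / I = -977.8 / 2.459 = -397.7 rpm.
KE_i = ½ΣIω² = 29550 J; KE_f = ½(2.459)(41.64)² = 2132 J.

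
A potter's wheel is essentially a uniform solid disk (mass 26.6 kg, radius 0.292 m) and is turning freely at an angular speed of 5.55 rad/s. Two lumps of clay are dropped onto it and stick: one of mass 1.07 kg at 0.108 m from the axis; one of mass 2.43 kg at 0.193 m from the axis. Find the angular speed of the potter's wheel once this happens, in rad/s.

No external torque acts about the axis; L_before = L_after.
I_p = ½(26.6)(0.292)² = 1.134 kg·m².
Added inertia Σmr² = (1.07)(0.108)² + (2.43)(0.193)² = 0.1030 kg·m²; I_f = 1.134 + 0.1030 = 1.237 kg·m².
ω_f = I_p ω_i / I_f = (1.134)(5.55) / 1.237 = 5.088 rad/s.

ω_f ≈ 5.09 rad/s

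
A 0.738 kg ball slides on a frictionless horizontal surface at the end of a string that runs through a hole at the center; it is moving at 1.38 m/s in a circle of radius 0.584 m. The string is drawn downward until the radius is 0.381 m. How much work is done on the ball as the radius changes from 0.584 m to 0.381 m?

W ≈ 0.948 J

The only horizontal force on the mass is along the cord (radial), so it exerts no torque about the hole and angular momentum m v r is conserved.
v₂ = v₁ r₁ / r₂ = (1.38)(0.584) / (0.381) = 2.115 m/s.
W = ΔKE = ½m(v₂² − v₁²) = 0.9483 J.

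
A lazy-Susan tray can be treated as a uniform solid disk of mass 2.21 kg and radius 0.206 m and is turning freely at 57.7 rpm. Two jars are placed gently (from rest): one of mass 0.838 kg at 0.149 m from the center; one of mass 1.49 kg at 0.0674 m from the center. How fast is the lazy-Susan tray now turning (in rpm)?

ω_f ≈ 37.4 rpm

The added mass arrives with no angular momentum about the center, and any external torque about the center is negligible, so the system's angular momentum is conserved.
I_p = ½(2.21)(0.206)² = 0.04689 kg·m².
Added inertia Σmr² = (0.838)(0.149)² + (1.49)(0.0674)² = 0.02537 kg·m²; I_f = 0.04689 + 0.02537 = 0.07226 kg·m².
ω_f = I_p ω_i / I_f = (0.04689)(57.7) / 0.07226 = 37.44 rpm.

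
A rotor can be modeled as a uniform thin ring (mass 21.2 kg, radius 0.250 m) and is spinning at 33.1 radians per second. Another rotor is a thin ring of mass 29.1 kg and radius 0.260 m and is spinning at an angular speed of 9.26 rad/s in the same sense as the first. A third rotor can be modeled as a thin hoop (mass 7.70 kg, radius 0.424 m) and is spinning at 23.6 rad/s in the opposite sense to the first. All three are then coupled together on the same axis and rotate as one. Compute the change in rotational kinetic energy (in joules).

The coupling torques are internal; angular momentum about the shared axis is conserved.
Moments of inertia: I_A = (21.2)(0.250)² = 1.325 kg·m²; I_B = (29.1)(0.260)² = 1.967 kg·m²; I_C = (7.70)(0.424)² = 1.384 kg·m².
Taking A's sense as positive: L = (1.325)(33.1) + (1.967)(9.26) − (1.384)(23.6) = 29.40 kg·m²·rad/s.
Combined I = 1.325 + 1.967 + 1.384 = 4.676 kg·m².
ω_f = L / I = 29.40 / 4.676 = 6.288 rad/s.
KE_i = ½ΣIω² = 1196 J; KE_f = ½(4.676)(6.288)² = 92.44 J.

ΔKE ≈ -1100 J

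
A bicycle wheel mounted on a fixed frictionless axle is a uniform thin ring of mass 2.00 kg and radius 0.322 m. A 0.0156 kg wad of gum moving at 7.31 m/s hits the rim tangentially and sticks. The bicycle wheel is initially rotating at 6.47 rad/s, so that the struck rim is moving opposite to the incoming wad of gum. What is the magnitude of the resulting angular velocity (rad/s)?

|ω_f| ≈ 6.24 rad/s

The axle reaction passes through the axle and exerts no torque about it; angular momentum about the axle is conserved through the impact.
I_p = (2.00)(0.322)² = 0.2074 kg·m². Taking the sense of the wad of gum's angular momentum as positive, L_{wad} = m v R = (0.0156)(7.31)(0.322) = 0.03672 kg·m²/s.
L_i = −I_p ω_p + m v R = −(0.2074)(6.47) + 0.03672 = -1.305 kg·m²/s.
After sticking, I_f = I_p + m R² = 0.2074 + (0.0156)(0.322)² = 0.2090 kg·m².
ω_f = L_i / I_f = -1.305 / 0.2090 = -6.244 rad/s.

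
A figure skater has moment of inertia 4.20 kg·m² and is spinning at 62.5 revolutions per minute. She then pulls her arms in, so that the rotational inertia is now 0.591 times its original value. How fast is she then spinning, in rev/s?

ω₂ ≈ 1.76 rev/s

Angular momentum about the spin axis is conserved since the torque about it is zero.
I₂ = 0.591 × 4.20 = 2.482 kg·m².
ω₂ = I₁ω₁ / I₂ = (4.200)(62.5 rpm) / (2.482) = 105.8 rpm = 1.763 rev/s.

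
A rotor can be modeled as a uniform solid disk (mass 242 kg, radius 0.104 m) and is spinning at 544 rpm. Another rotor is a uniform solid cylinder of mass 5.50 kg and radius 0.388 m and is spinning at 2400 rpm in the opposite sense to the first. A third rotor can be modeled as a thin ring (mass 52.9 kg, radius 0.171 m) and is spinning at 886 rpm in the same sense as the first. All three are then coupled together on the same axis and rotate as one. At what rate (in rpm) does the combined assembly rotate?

|ω_f| ≈ 333 rpm

The coupling torques are internal; angular momentum about the shared axis is conserved.
Moments of inertia: I_A = ½(242)(0.104)² = 1.309 kg·m²; I_B = ½(5.50)(0.388)² = 0.4140 kg·m²; I_C = (52.9)(0.171)² = 1.547 kg·m².
Taking A's sense as positive: L = (1.309)(544) − (0.4140)(2400) + (1.547)(886) = 1089 kg·m²·rpm.
Combined I = 1.309 + 0.4140 + 1.547 = 3.270 kg·m².
ω_f = L / I = 1089 / 3.270 = 333.0 rpm.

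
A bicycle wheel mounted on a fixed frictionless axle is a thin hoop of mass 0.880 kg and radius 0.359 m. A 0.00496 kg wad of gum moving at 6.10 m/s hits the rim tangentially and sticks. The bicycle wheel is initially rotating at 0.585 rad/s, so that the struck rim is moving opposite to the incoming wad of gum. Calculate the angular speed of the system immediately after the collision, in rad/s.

About the axle the impulsive forces during the collision are internal, so angular momentum about that axis is conserved.
I_p = (0.880)(0.359)² = 0.1134 kg·m². Taking the sense of the wad of gum's angular momentum as positive, L_{wad} = m v R = (0.00496)(6.10)(0.359) = 0.01086 kg·m²/s.
L_i = −I_p ω_p + m v R = −(0.1134)(0.585) + 0.01086 = -0.05549 kg·m²/s.
After sticking, I_f = I_p + m R² = 0.1134 + (0.00496)(0.359)² = 0.1141 kg·m².
ω_f = L_i / I_f = -0.05549 / 0.1141 = -0.4865 rad/s.

|ω_f| ≈ 0.486 rad/s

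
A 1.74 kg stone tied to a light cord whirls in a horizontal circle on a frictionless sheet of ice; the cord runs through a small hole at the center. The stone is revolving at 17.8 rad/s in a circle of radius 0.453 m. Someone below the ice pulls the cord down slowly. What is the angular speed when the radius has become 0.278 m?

ω₂ ≈ 47.3 rad/s

The constraining force is radial, so m r² ω about the center is conserved.
ω₂ = ω₁ (r₁/r₂)² = (17.8)(0.453/0.278)² = 47.26 rad/s.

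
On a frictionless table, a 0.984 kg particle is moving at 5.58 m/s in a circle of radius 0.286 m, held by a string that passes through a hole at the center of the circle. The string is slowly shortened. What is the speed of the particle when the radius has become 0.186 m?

v₂ ≈ 8.58 m/s

Central (radial) force ⇒ zero torque about the center ⇒ m v r is constant.
v₂ = v₁ r₁ / r₂ = (5.58)(0.286) / (0.186) = 8.580 m/s.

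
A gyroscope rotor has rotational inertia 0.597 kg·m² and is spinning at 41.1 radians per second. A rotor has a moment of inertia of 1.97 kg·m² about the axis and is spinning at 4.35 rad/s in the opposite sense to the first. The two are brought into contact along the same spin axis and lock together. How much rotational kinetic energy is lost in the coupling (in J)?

ΔKE lost ≈ 473 J

No external torque acts about the common axis, so total angular momentum is conserved.
Taking A's sense as positive: L = (0.5970)(41.1) − (1.970)(4.35) = 15.97 kg·m²·rad/s.
Combined I = 0.5970 + 1.970 = 2.567 kg·m².
ω_f = L / I = 15.97 / 2.567 = 6.220 rad/s.
KE_i = ½ΣIω² = 522.9 J; KE_f = ½(2.567)(6.220)² = 49.66 J.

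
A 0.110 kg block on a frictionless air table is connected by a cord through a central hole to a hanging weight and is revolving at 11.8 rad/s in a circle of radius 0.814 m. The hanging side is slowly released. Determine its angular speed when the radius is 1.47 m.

ω₂ ≈ 3.62 rad/s

No torque about the axis ⇒ m r₁² ω₁ = m r₂² ω₂.
ω₂ = ω₁ (r₁/r₂)² = (11.8)(0.814/1.47)² = 3.618 rad/s.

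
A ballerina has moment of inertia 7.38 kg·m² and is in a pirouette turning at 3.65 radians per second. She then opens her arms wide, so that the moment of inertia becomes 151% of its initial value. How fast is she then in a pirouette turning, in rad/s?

Angular momentum about the spin axis is conserved since the torque about it is zero.
I₂ = 1.51 × 7.38 = 11.14 kg·m².
ω₂ = I₁ω₁ / I₂ = (7.380)(3.65 rad/s) / (11.14) = 2.417 rad/s.

ω₂ ≈ 2.42 rad/s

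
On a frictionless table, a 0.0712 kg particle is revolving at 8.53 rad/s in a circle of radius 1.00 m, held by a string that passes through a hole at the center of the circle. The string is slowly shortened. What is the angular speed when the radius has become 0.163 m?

No torque about the axis ⇒ m r₁² ω₁ = m r₂² ω₂.
ω₂ = ω₁ (r₁/r₂)² = (8.53)(1.00/0.163)² = 321.1 rad/s.

ω₂ ≈ 321 rad/s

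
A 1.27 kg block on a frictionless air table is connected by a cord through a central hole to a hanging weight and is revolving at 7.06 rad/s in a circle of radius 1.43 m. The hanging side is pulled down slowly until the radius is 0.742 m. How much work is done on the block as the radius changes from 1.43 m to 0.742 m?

The constraining force is radial, so m r² ω about the center is conserved.
ω₂ = ω₁ (r₁/r₂)² = (7.06)(1.43/0.742)² = 26.22 rad/s.
W = ΔKE = ½m(v₂² − v₁²) = 175.7 J.

W ≈ 176 J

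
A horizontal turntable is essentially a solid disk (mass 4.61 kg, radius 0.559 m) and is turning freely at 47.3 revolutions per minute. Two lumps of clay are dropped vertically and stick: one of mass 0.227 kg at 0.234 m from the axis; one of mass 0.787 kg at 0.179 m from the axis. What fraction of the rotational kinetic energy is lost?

The added mass arrives with no angular momentum about the axis, and any external torque about the axis is negligible, so the system's angular momentum is conserved.
I_p = ½(4.61)(0.559)² = 0.7203 kg·m².
Added inertia Σmr² = (0.227)(0.234)² + (0.787)(0.179)² = 0.03765 kg·m²; I_f = 0.7203 + 0.03765 = 0.7579 kg·m².
ω_f = I_p ω_i / I_f = (0.7203)(47.3) / 0.7579 = 44.95 rpm.
KE_i = ½(0.7203)(4.953 rad/s)² = 8.836 J; KE_f = ½(0.7579)(4.707)² = 8.397 J.
Fraction lost = 0.04967.

fraction ≈ 0.0497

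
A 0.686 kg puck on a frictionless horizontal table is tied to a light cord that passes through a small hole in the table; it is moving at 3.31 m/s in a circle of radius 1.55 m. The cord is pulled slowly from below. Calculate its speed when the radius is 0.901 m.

v₂ ≈ 5.69 m/s

The only horizontal force on the mass is along the cord (radial), so it exerts no torque about the hole and angular momentum m v r is conserved.
v₂ = v₁ r₁ / r₂ = (3.31)(1.55) / (0.901) = 5.694 m/s.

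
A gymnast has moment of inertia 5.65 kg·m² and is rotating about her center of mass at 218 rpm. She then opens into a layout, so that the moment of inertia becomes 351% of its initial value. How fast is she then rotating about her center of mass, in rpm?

With no external torque about the axis, L is conserved: I₁ω₁ = I₂ω₂.
I₂ = 3.51 × 5.65 = 19.83 kg·m².
ω₂ = I₁ω₁ / I₂ = (5.650)(218 rpm) / (19.83) = 62.11 rpm.

ω₂ ≈ 62.1 rpm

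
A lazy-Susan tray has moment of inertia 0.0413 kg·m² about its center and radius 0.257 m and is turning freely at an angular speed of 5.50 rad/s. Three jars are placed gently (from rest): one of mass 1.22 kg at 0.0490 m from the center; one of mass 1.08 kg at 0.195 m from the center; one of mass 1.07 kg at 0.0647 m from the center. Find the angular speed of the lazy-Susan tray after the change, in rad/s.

The added mass arrives with no angular momentum about the center, and any external torque about the center is negligible, so the system's angular momentum is conserved.
Added inertia Σmr² = (1.22)(0.0490)² + (1.08)(0.195)² + (1.07)(0.0647)² = 0.04848 kg·m²; I_f = 0.04130 + 0.04848 = 0.08978 kg·m².
ω_f = I_p ω_i / I_f = (0.04130)(5.50) / 0.08978 = 2.530 rad/s.

ω_f ≈ 2.53 rad/s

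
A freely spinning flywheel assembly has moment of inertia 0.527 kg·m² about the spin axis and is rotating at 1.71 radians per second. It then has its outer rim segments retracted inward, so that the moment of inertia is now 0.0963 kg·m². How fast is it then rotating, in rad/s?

ω₂ ≈ 9.36 rad/s

With no external torque about the axis, L is conserved: I₁ω₁ = I₂ω₂.
ω₂ = I₁ω₁ / I₂ = (0.5270)(1.71 rad/s) / (0.09630) = 9.358 rad/s.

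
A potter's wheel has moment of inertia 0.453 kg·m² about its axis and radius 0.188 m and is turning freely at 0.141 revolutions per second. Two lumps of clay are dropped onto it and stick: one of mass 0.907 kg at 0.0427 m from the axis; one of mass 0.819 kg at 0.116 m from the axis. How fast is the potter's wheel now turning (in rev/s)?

No external torque acts about the axis; L_before = L_after.
Added inertia Σmr² = (0.907)(0.0427)² + (0.819)(0.116)² = 0.01267 kg·m²; I_f = 0.4530 + 0.01267 = 0.4657 kg·m².
ω_f = I_p ω_i / I_f = (0.4530)(0.141) / 0.4657 = 0.1372 rev/s.

ω_f ≈ 0.137 rev/s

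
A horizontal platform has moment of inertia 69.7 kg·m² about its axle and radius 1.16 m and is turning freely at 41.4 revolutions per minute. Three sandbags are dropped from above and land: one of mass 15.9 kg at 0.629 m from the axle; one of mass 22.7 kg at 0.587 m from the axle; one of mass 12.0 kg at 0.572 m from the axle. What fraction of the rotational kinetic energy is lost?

fraction ≈ 0.206

No external torque acts about the axle; L_before = L_after.
Added inertia Σmr² = (15.9)(0.629)² + (22.7)(0.587)² + (12.0)(0.572)² = 18.04 kg·m²; I_f = 69.70 + 18.04 = 87.74 kg·m².
ω_f = I_p ω_i / I_f = (69.70)(41.4) / 87.74 = 32.89 rpm.
KE_i = ½(69.70)(4.335 rad/s)² = 655.0 J; KE_f = ½(87.74)(3.444)² = 520.4 J.
Fraction lost = 0.2056.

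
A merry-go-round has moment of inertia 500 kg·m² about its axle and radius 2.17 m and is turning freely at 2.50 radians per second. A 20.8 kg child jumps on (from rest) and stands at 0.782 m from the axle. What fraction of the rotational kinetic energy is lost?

No external torque acts about the axle; L_before = L_after.
Added inertia Σmr² = (20.8)(0.782)² = 12.72 kg·m²; I_f = 500.0 + 12.72 = 512.7 kg·m².
ω_f = I_p ω_i / I_f = (500.0)(2.50) / 512.7 = 2.438 rad/s.
KE_i = ½(500.0)(2.500 rad/s)² = 1562 J; KE_f = ½(512.7)(2.438)² = 1524 J.
Fraction lost = 0.02481.

fraction ≈ 0.0248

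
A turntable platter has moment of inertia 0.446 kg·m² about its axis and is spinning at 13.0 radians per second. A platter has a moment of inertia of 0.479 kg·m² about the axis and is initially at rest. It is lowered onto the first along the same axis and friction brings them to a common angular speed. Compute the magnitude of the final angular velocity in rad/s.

The coupling torques are internal; angular momentum about the shared axis is conserved.
Taking A's sense as positive: L = (0.4460)(13.0) = 5.798 kg·m²·rad/s.
Combined I = 0.4460 + 0.4790 = 0.9250 kg·m².
ω_f = L / I = 5.798 / 0.9250 = 6.268 rad/s.

|ω_f| ≈ 6.27 rad/s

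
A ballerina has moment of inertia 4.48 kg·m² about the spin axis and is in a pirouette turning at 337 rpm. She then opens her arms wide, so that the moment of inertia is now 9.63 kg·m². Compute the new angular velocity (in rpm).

ω₂ ≈ 157 rpm

Angular momentum about the spin axis is conserved since the torque about it is zero.
ω₂ = I₁ω₁ / I₂ = (4.480)(337 rpm) / (9.630) = 156.8 rpm.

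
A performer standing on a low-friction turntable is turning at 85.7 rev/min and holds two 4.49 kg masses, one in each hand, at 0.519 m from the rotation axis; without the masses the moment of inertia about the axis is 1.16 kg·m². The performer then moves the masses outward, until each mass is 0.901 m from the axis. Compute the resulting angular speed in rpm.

No external torque acts about the spin axis, so angular momentum is conserved.
I₁ = 1.16 + 2(4.49)(0.519)² = 3.579 kg·m²; I₂ = 1.16 + 2(4.49)(0.901)² = 8.450 kg·m².
ω₂ = I₁ω₁ / I₂ = (3.579)(85.7 rpm) / (8.450) = 36.30 rpm.

ω₂ ≈ 36.3 rpm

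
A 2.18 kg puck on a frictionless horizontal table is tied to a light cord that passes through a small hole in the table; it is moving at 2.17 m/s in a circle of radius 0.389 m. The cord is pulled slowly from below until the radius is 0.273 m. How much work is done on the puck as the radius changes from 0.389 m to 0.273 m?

The only horizontal force on the mass is along the cord (radial), so it exerts no torque about the hole and angular momentum m v r is conserved.
v₂ = v₁ r₁ / r₂ = (2.17)(0.389) / (0.273) = 3.092 m/s.
W = ΔKE = ½m(v₂² − v₁²) = 5.289 J.

W ≈ 5.29 J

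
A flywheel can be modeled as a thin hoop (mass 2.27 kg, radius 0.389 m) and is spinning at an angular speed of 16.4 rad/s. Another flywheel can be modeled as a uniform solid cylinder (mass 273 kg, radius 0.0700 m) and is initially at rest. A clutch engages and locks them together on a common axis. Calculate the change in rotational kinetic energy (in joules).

ΔKE ≈ -30.5 J

No external torque acts about the common axis, so total angular momentum is conserved.
Moments of inertia: I_A = (2.27)(0.389)² = 0.3435 kg·m²; I_B = ½(273)(0.0700)² = 0.6689 kg·m².
Taking A's sense as positive: L = (0.3435)(16.4) = 5.633 kg·m²·rad/s.
Combined I = 0.3435 + 0.6689 = 1.012 kg·m².
ω_f = L / I = 5.633 / 1.012 = 5.565 rad/s.
KE_i = ½ΣIω² = 46.19 J; KE_f = ½(1.012)(5.565)² = 15.67 J.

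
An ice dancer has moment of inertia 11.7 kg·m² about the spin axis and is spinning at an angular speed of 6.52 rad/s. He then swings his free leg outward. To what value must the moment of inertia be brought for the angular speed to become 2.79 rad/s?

With no external torque about the axis, L is conserved: I₁ω₁ = I₂ω₂.
I₂ = I₁ω₁ / ω₂ = (11.7)(6.52) / (2.79) = 27.34 kg·m².

I₂ ≈ 27.3 kg·m²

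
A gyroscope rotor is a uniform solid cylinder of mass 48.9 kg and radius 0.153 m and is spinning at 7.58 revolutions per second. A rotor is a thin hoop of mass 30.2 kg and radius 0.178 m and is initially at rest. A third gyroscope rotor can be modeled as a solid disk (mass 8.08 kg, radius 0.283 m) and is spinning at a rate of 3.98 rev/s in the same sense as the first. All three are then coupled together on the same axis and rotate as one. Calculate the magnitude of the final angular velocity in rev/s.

The coupling torques are internal; angular momentum about the shared axis is conserved.
Moments of inertia: I_A = ½(48.9)(0.153)² = 0.5724 kg·m²; I_B = (30.2)(0.178)² = 0.9569 kg·m²; I_C = ½(8.08)(0.283)² = 0.3236 kg·m².
Taking A's sense as positive: L = (0.5724)(7.58) + (0.3236)(3.98) = 5.626 kg·m²·rev/s.
Combined I = 0.5724 + 0.9569 + 0.3236 = 1.853 kg·m².
ω_f = L / I = 5.626 / 1.853 = 3.037 rev/s.

|ω_f| ≈ 3.04 rev/s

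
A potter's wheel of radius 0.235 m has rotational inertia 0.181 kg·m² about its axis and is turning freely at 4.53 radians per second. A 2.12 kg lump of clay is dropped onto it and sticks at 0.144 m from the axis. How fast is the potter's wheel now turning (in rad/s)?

No external torque acts about the axis; L_before = L_after.
Added inertia Σmr² = (2.12)(0.144)² = 0.04396 kg·m²; I_f = 0.1810 + 0.04396 = 0.2250 kg·m².
ω_f = I_p ω_i / I_f = (0.1810)(4.53) / 0.2250 = 3.645 rad/s.

ω_f ≈ 3.64 rad/s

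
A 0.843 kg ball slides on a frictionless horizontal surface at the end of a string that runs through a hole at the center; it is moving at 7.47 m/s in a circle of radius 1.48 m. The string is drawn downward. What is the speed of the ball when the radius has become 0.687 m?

The only horizontal force on the mass is along the cord (radial), so it exerts no torque about the hole and angular momentum m v r is conserved.
v₂ = v₁ r₁ / r₂ = (7.47)(1.48) / (0.687) = 16.09 m/s.

v₂ ≈ 16.1 m/s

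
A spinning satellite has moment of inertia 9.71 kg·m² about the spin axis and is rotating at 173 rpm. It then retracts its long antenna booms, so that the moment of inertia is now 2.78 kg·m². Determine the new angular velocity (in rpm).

ω₂ ≈ 604 rpm

With no external torque about the axis, L is conserved: I₁ω₁ = I₂ω₂.
ω₂ = I₁ω₁ / I₂ = (9.710)(173 rpm) / (2.780) = 604.3 rpm.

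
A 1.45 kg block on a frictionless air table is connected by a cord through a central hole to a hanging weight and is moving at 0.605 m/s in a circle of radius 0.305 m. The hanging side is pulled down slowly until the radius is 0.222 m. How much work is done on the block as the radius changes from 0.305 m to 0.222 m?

W ≈ 0.236 J

Central (radial) force ⇒ zero torque about the center ⇒ m v r is constant.
v₂ = v₁ r₁ / r₂ = (0.605)(0.305) / (0.222) = 0.8312 m/s.
W = ΔKE = ½m(v₂² − v₁²) = 0.2355 J.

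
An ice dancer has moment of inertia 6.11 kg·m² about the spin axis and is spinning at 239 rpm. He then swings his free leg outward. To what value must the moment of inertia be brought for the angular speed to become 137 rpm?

With no external torque about the axis, L is conserved: I₁ω₁ = I₂ω₂.
I₂ = I₁ω₁ / ω₂ = (6.11)(239) / (137) = 10.66 kg·m².

I₂ ≈ 10.7 kg·m²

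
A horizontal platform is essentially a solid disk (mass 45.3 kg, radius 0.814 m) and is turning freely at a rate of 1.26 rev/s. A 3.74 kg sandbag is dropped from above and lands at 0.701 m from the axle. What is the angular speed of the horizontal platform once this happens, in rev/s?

ω_f ≈ 1.12 rev/s

The added mass arrives with no angular momentum about the axle, and any external torque about the axle is negligible, so the system's angular momentum is conserved.
I_p = ½(45.3)(0.814)² = 15.01 kg·m².
Added inertia Σmr² = (3.74)(0.701)² = 1.838 kg·m²; I_f = 15.01 + 1.838 = 16.85 kg·m².
ω_f = I_p ω_i / I_f = (15.01)(1.26) / 16.85 = 1.123 rev/s.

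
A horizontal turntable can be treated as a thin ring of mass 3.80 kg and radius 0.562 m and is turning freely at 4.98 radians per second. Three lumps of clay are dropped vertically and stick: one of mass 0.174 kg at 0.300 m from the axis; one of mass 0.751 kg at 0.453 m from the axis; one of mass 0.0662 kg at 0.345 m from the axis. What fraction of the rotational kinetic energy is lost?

fraction ≈ 0.129

The added mass arrives with no angular momentum about the axis, and any external torque about the axis is negligible, so the system's angular momentum is conserved.
I_p = (3.80)(0.562)² = 1.200 kg·m².
Added inertia Σmr² = (0.174)(0.300)² + (0.751)(0.453)² + (0.0662)(0.345)² = 0.1777 kg·m²; I_f = 1.200 + 0.1777 = 1.378 kg·m².
ω_f = I_p ω_i / I_f = (1.200)(4.98) / 1.378 = 4.338 rad/s.
KE_i = ½(1.200)(4.980 rad/s)² = 14.88 J; KE_f = ½(1.378)(4.338)² = 12.96 J.
Fraction lost = 0.1289.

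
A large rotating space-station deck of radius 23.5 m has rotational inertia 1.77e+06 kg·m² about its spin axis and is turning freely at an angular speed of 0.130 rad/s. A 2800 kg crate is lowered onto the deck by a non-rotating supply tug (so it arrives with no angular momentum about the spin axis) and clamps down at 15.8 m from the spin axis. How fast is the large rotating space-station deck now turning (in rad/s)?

The added mass arrives with no angular momentum about the spin axis, and any external torque about the spin axis is negligible, so the system's angular momentum is conserved.
Added inertia Σmr² = (2800)(15.8)² = 6.990e+05 kg·m²; I_f = 1.770e+06 + 6.990e+05 = 2.469e+06 kg·m².
ω_f = I_p ω_i / I_f = (1.770e+06)(0.130) / 2.469e+06 = 0.09320 rad/s.

ω_f ≈ 0.0932 rad/s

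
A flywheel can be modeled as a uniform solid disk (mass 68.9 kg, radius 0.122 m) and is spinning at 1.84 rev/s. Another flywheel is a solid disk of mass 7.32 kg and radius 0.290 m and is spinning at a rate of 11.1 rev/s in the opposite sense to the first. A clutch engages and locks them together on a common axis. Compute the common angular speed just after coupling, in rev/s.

|ω_f| ≈ 3.01 rev/s

The coupling torques are internal; angular momentum about the shared axis is conserved.
Moments of inertia: I_A = ½(68.9)(0.122)² = 0.5128 kg·m²; I_B = ½(7.32)(0.290)² = 0.3078 kg·m².
Taking A's sense as positive: L = (0.5128)(1.84) − (0.3078)(11.1) = -2.473 kg·m²·rev/s.
Combined I = 0.5128 + 0.3078 = 0.8206 kg·m².
ω_f = L / I = -2.473 / 0.8206 = -3.014 rev/s.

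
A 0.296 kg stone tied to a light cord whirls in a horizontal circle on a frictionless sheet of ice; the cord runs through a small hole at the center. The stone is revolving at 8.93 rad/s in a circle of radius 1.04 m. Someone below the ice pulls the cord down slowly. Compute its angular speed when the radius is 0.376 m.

No torque about the axis ⇒ m r₁² ω₁ = m r₂² ω₂.
ω₂ = ω₁ (r₁/r₂)² = (8.93)(1.04/0.376)² = 68.32 rad/s.

ω₂ ≈ 68.3 rad/s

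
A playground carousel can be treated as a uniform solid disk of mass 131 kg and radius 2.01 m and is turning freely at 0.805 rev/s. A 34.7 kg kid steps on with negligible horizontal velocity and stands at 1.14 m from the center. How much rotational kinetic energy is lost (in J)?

The added mass arrives with no angular momentum about the center, and any external torque about the center is negligible, so the system's angular momentum is conserved.
I_p = ½(131)(2.01)² = 264.6 kg·m².
Added inertia Σmr² = (34.7)(1.14)² = 45.10 kg·m²; I_f = 264.6 + 45.10 = 309.7 kg·m².
ω_f = I_p ω_i / I_f = (264.6)(0.805) / 309.7 = 0.6878 rev/s.
KE_i = ½(264.6)(5.058 rad/s)² = 3385 J; KE_f = ½(309.7)(4.322)² = 2892 J.

energy lost ≈ 493 J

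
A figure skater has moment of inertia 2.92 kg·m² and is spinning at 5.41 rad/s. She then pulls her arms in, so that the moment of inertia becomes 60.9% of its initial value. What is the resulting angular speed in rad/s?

ω₂ ≈ 8.88 rad/s

With no external torque about the axis, L is conserved: I₁ω₁ = I₂ω₂.
I₂ = 0.609 × 2.92 = 1.778 kg·m².
ω₂ = I₁ω₁ / I₂ = (2.920)(5.41 rad/s) / (1.778) = 8.883 rad/s.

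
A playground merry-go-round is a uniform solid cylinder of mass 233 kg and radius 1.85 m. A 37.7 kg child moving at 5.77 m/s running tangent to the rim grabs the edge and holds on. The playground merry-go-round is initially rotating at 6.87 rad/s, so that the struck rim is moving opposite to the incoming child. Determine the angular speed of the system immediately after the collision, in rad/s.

About the axle the impulsive forces during the collision are internal, so angular momentum about that axis is conserved.
I_p = ½(233)(1.85)² = 398.7 kg·m². Taking the sense of the child's angular momentum as positive, L_{child} = m v R = (37.7)(5.77)(1.85) = 402.4 kg·m²/s.
L_i = −I_p ω_p + m v R = −(398.7)(6.87) + 402.4 = -2337 kg·m²/s.
After sticking, I_f = I_p + m R² = 398.7 + (37.7)(1.85)² = 527.7 kg·m².
ω_f = L_i / I_f = -2337 / 527.7 = -4.428 rad/s.

|ω_f| ≈ 4.43 rad/s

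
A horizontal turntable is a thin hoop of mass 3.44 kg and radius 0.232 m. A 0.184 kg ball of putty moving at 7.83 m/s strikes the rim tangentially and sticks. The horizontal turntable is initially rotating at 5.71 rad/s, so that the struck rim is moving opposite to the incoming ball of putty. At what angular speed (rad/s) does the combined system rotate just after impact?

About the axle the impulsive forces during the collision are internal, so angular momentum about that axis is conserved.
I_p = (3.44)(0.232)² = 0.1852 kg·m². Taking the sense of the ball of putty's angular momentum as positive, L_{ball} = m v R = (0.184)(7.83)(0.232) = 0.3342 kg·m²/s.
L_i = −I_p ω_p + m v R = −(0.1852)(5.71) + 0.3342 = -0.7230 kg·m²/s.
After sticking, I_f = I_p + m R² = 0.1852 + (0.184)(0.232)² = 0.1951 kg·m².
ω_f = L_i / I_f = -0.7230 / 0.1951 = -3.707 rad/s.

|ω_f| ≈ 3.71 rad/s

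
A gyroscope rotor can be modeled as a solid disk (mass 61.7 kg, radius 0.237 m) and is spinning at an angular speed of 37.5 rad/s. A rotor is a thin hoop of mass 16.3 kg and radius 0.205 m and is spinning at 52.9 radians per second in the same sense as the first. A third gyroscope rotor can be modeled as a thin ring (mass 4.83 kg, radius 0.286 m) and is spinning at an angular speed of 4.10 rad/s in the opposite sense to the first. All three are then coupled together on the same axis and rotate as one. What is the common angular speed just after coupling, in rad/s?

|ω_f| ≈ 35.4 rad/s

No external torque acts about the common axis, so total angular momentum is conserved.
Moments of inertia: I_A = ½(61.7)(0.237)² = 1.733 kg·m²; I_B = (16.3)(0.205)² = 0.6850 kg·m²; I_C = (4.83)(0.286)² = 0.3951 kg·m².
Taking A's sense as positive: L = (1.733)(37.5) + (0.6850)(52.9) − (0.3951)(4.10) = 99.60 kg·m²·rad/s.
Combined I = 1.733 + 0.6850 + 0.3951 = 2.813 kg·m².
ω_f = L / I = 99.60 / 2.813 = 35.41 rad/s.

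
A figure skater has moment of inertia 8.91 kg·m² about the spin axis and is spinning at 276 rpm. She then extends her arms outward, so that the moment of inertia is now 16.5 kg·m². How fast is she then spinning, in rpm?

ω₂ ≈ 149 rpm

With no external torque about the axis, L is conserved: I₁ω₁ = I₂ω₂.
ω₂ = I₁ω₁ / I₂ = (8.910)(276 rpm) / (16.50) = 149.0 rpm.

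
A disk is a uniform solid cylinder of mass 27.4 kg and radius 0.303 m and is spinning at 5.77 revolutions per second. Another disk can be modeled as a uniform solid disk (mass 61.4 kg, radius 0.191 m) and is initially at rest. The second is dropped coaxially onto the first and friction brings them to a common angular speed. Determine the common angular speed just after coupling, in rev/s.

|ω_f| ≈ 3.05 rev/s

No external torque acts about the common axis, so total angular momentum is conserved.
Moments of inertia: I_A = ½(27.4)(0.303)² = 1.258 kg·m²; I_B = ½(61.4)(0.191)² = 1.120 kg·m².
Taking A's sense as positive: L = (1.258)(5.77) = 7.257 kg·m²·rev/s.
Combined I = 1.258 + 1.120 = 2.378 kg·m².
ω_f = L / I = 7.257 / 2.378 = 3.052 rev/s.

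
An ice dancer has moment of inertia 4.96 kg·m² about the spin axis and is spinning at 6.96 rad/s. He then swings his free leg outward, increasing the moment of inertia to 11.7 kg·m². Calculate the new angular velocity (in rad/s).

Angular momentum about the spin axis is conserved since the torque about it is zero.
ω₂ = I₁ω₁ / I₂ = (4.960)(6.96 rad/s) / (11.70) = 2.951 rad/s.

ω₂ ≈ 2.95 rad/s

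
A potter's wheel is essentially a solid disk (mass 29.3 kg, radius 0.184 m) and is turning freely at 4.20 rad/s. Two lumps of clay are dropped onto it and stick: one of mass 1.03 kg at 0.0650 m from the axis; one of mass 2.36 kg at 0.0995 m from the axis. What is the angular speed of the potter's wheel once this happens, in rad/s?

The added mass arrives with no angular momentum about the axis, and any external torque about the axis is negligible, so the system's angular momentum is conserved.
I_p = ½(29.3)(0.184)² = 0.4960 kg·m².
Added inertia Σmr² = (1.03)(0.0650)² + (2.36)(0.0995)² = 0.02772 kg·m²; I_f = 0.4960 + 0.02772 = 0.5237 kg·m².
ω_f = I_p ω_i / I_f = (0.4960)(4.20) / 0.5237 = 3.978 rad/s.

ω_f ≈ 3.98 rad/s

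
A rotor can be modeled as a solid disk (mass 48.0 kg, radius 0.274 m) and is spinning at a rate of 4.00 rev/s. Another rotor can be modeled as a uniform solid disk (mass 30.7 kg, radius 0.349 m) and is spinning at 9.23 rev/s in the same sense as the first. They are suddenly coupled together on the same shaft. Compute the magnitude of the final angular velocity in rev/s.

|ω_f| ≈ 6.66 rev/s

No external torque acts about the common axis, so total angular momentum is conserved.
Moments of inertia: I_A = ½(48.0)(0.274)² = 1.802 kg·m²; I_B = ½(30.7)(0.349)² = 1.870 kg·m².
Taking A's sense as positive: L = (1.802)(4.00) + (1.870)(9.23) = 24.46 kg·m²·rev/s.
Combined I = 1.802 + 1.870 = 3.671 kg·m².
ω_f = L / I = 24.46 / 3.671 = 6.663 rev/s.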